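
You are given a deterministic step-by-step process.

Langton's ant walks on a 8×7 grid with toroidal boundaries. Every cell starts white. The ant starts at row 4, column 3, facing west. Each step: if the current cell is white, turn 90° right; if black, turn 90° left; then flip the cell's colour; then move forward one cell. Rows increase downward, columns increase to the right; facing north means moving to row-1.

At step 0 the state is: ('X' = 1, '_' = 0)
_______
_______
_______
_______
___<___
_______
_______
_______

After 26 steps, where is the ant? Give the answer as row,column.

0) _______
_______
_______
_______
___<___
_______
_______
_______
1) _______
_______
_______
___^___
___X___
_______
_______
_______
2) _______
_______
_______
___X>__
___X___
_______
_______
_______
3) _______
_______
_______
___XX__
___Xv__
_______
_______
_______
4) _______
_______
_______
___XX__
___<X__
_______
_______
_______
5) _______
_______
_______
___XX__
____X__
___v___
_______
_______
6) _______
_______
_______
___XX__
____X__
__<X___
_______
_______
7) _______
_______
_______
___XX__
__^_X__
__XX___
_______
_______
8) _______
_______
_______
___XX__
__X>X__
__XX___
_______
_______
9) _______
_______
_______
___XX__
__XXX__
__Xv___
_______
_______
10) _______
_______
_______
___XX__
__XXX__
__X_>__
_______
_______
11) _______
_______
_______
___XX__
__XXX__
__X_X__
____v__
_______
12) _______
_______
_______
___XX__
__XXX__
__X_X__
___<X__
_______
13) _______
_______
_______
___XX__
__XXX__
__X^X__
___XX__
_______
14) _______
_______
_______
___XX__
__XXX__
__XX>__
___XX__
_______
15) _______
_______
_______
___XX__
__XX^__
__XX___
___XX__
_______
16) _______
_______
_______
___XX__
__X<___
__XX___
___XX__
_______
17) _______
_______
_______
___XX__
__X____
__Xv___
___XX__
_______
18) _______
_______
_______
___XX__
__X____
__X_>__
___XX__
_______
19) _______
_______
_______
___XX__
__X____
__X_X__
___Xv__
_______
20) _______
_______
_______
___XX__
__X____
__X_X__
___X_>_
_______
21) _______
_______
_______
___XX__
__X____
__X_X__
___X_X_
_____v_
22) _______
_______
_______
___XX__
__X____
__X_X__
___X_X_
____<X_
23) _______
_______
_______
___XX__
__X____
__X_X__
___X^X_
____XX_
24) _______
_______
_______
___XX__
__X____
__X_X__
___XX>_
____XX_
25) _______
_______
_______
___XX__
__X____
__X_X^_
___XX__
____XX_
26) _______
_______
_______
___XX__
__X____
__X_XX>
___XX__
____XX_

5,6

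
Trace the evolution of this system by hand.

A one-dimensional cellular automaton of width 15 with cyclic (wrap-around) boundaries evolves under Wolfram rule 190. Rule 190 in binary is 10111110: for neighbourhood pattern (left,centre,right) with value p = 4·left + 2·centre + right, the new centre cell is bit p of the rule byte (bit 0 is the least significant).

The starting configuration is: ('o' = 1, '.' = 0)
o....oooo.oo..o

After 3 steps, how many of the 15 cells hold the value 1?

12

gen 0: o....oooo.oo..o
gen 1: .o..oooo.oo.ooo
gen 2: ooooooo.oo.ooo.
gen 3: oooooo.oo.ooo.o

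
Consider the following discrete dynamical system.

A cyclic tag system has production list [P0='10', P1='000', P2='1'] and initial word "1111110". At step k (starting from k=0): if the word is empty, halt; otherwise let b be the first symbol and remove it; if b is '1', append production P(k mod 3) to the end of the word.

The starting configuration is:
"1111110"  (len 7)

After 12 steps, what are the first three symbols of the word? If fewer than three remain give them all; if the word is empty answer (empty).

110

step 0: "1111110"  (len 7)
step 1: "11111010"  (len 8)
step 2: "1111010000"  (len 10)
step 3: "1110100001"  (len 10)
step 4: "11010000110"  (len 11)
step 5: "1010000110000"  (len 13)
step 6: "0100001100001"  (len 13)
step 7: "100001100001"  (len 12)
step 8: "00001100001000"  (len 14)
step 9: "0001100001000"  (len 13)
step 10: "001100001000"  (len 12)
step 11: "01100001000"  (len 11)
step 12: "1100001000"  (len 10)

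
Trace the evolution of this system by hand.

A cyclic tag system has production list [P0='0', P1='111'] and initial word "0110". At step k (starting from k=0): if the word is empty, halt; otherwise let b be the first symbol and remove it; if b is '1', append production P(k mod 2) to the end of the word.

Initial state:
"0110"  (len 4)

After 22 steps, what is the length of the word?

0) "0110"  (len 4)
1) "110"  (len 3)
2) "10111"  (len 5)
3) "01110"  (len 5)
4) "1110"  (len 4)
5) "1100"  (len 4)
6) "100111"  (len 6)
7) "001110"  (len 6)
8) "01110"  (len 5)
9) "1110"  (len 4)
10) "110111"  (len 6)
11) "101110"  (len 6)
12) "01110111"  (len 8)
13) "1110111"  (len 7)
14) "110111111"  (len 9)
15) "101111110"  (len 9)
16) "01111110111"  (len 11)
17) "1111110111"  (len 10)
18) "111110111111"  (len 12)
19) "111101111110"  (len 12)
20) "11101111110111"  (len 14)
21) "11011111101110"  (len 14)
22) "1011111101110111"  (len 16)

16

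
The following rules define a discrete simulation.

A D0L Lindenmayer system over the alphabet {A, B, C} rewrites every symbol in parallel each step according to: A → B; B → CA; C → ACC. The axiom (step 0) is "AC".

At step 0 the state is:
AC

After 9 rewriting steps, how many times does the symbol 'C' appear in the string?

1429

step 0: AC
step 1: BACC
step 2: CABACCACC
step 3: ACCBCABACCACCBACCACC
step 4: BACCACCCAACCBCABACCACCBACCACCCABACCACCBACCACC
step 5: CABACCACCBACCACCACCBBACCACCCAACCBCABACCACCBACCACCCABACCACCBACCACCACCBCABACCACCBACCACCCABACCACCBACCACC
step 6: ACCBCABACCACCBACCACCCABACCACCBACCACCBACCACCCACABACCACCBACC…ACCACCCABACCACCBACCACCACCBCABACCACCBACCACCCABACCACCBACCACC  (len 227)
step 7: BACCACCCAACCBCABACCACCBACCACCCABACCACCBACCACCACCBCABACCACC…ACCACCCABACCACCBACCACCACCBCABACCACCBACCACCCABACCACCBACCACC  (len 510)
step 8: CABACCACCBACCACCACCBBACCACCCAACCBCABACCACCBACCACCCABACCACC…ACCACCCABACCACCBACCACCACCBCABACCACCBACCACCCABACCACCBACCACC  (len 1146)
step 9: ACCBCABACCACCBACCACCCABACCACCBACCACCBACCACCCACABACCACCBACC…ACCACCCABACCACCBACCACCACCBCABACCACCBACCACCCABACCACCBACCACC  (len 2575)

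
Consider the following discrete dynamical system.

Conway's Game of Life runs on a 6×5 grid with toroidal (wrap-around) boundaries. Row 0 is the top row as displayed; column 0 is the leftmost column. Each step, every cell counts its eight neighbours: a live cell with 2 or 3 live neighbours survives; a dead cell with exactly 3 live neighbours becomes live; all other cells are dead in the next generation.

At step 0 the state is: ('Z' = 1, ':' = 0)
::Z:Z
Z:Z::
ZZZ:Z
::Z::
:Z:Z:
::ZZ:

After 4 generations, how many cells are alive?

2

t=0: ::Z:Z
Z:Z::
ZZZ:Z
::Z::
:Z:Z:
::ZZ:
t=1: ::Z:Z
::Z::
Z:Z:Z
::::Z
:Z:Z:
:Z::Z
t=2: ZZZ::
Z:Z:Z
ZZ::Z
:ZZ:Z
::ZZZ
:Z::Z
t=3: ::Z::
::Z::
:::::
:::::
::::Z
::::Z
t=4: :::Z:
:::::
:::::
:::::
:::::
:::Z:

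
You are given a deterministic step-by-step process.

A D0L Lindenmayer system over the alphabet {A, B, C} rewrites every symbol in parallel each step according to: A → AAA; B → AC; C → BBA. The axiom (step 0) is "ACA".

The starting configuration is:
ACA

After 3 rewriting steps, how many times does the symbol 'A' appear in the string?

t=0: ACA
t=1: AAABBAAAA
t=2: AAAAAAAAAACACAAAAAAAAAAAA
t=3: AAAAAAAAAAAAAAAAAAAAAAAAAAAAAABBAAAABBAAAAAAAAAAAAAAAAAAAAAAAAAAAAAAAAAAAAA

71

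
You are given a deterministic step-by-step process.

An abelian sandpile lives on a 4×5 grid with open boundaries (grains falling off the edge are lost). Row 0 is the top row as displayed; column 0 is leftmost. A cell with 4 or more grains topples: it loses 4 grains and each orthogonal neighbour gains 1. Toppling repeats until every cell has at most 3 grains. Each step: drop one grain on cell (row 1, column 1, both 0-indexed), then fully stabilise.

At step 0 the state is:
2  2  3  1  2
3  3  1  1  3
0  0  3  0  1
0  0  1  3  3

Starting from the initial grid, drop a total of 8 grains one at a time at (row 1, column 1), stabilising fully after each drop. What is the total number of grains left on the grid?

gen 0: 2  2  3  1  2
3  3  1  1  3
0  0  3  0  1
0  0  1  3  3
gen 1: 3  3  3  1  2
0  1  2  1  3
1  1  3  0  1
0  0  1  3  3
gen 2: 3  3  3  1  2
0  2  2  1  3
1  1  3  0  1
0  0  1  3  3
gen 3: 3  3  3  1  2
0  3  2  1  3
1  1  3  0  1
0  0  1  3  3
gen 4: 0  2  1  2  2
2  2  1  2  3
1  3  0  1  1
0  0  2  3  3
gen 5: 0  2  1  2  2
2  3  1  2  3
1  3  0  1  1
0  0  2  3  3
gen 6: 0  3  1  2  2
3  1  2  2  3
2  0  1  1  1
0  1  2  3  3
gen 7: 0  3  1  2  2
3  2  2  2  3
2  0  1  1  1
0  1  2  3  3
gen 8: 0  3  1  2  2
3  3  2  2  3
2  0  1  1  1
0  1  2  3  3

35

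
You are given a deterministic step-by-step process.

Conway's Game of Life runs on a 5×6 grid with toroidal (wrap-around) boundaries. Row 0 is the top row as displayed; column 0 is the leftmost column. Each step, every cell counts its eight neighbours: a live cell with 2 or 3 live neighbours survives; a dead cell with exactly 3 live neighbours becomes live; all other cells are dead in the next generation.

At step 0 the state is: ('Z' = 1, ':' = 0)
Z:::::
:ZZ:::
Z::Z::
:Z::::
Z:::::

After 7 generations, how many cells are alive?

30

t=0: Z:::::
:ZZ:::
Z::Z::
:Z::::
Z:::::
t=1: Z:::::
ZZZ:::
Z:::::
ZZ::::
ZZ::::
t=2: ::Z::Z
Z::::Z
::Z::Z
:::::Z
:::::Z
t=3: ::::ZZ
ZZ::ZZ
::::ZZ
Z:::ZZ
Z:::ZZ
t=4: :Z:Z::
:::Z::
:Z:Z::
:::Z::
:::Z::
t=5: :::ZZ:
:::ZZ:
:::ZZ:
:::ZZ:
:::ZZ:
t=6: ::Z::Z
::Z::Z
::Z::Z
::Z::Z
::Z::Z
t=7: ZZZZZZ
ZZZZZZ
ZZZZZZ
ZZZZZZ
ZZZZZZ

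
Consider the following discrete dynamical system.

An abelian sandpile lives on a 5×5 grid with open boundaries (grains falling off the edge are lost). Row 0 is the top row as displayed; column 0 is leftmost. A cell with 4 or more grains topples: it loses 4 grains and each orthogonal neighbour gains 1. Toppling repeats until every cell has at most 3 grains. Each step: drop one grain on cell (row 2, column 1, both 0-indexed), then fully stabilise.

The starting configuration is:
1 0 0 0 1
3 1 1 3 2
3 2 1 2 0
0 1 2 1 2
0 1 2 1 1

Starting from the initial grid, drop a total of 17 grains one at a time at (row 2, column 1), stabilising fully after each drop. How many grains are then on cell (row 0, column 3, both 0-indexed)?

1

step 0: 1 0 0 0 1
3 1 1 3 2
3 2 1 2 0
0 1 2 1 2
0 1 2 1 1
step 1: 1 0 0 0 1
3 1 1 3 2
3 3 1 2 0
0 1 2 1 2
0 1 2 1 1
step 2: 2 0 0 0 1
0 3 1 3 2
1 1 2 2 0
1 2 2 1 2
0 1 2 1 1
step 3: 2 0 0 0 1
0 3 1 3 2
1 2 2 2 0
1 2 2 1 2
0 1 2 1 1
step 4: 2 0 0 0 1
0 3 1 3 2
1 3 2 2 0
1 2 2 1 2
0 1 2 1 1
step 5: 2 1 0 0 1
1 0 2 3 2
2 1 3 2 0
1 3 2 1 2
0 1 2 1 1
step 6: 2 1 0 0 1
1 0 2 3 2
2 2 3 2 0
1 3 2 1 2
0 1 2 1 1
step 7: 2 1 0 0 1
1 0 2 3 2
2 3 3 2 0
1 3 2 1 2
0 1 2 1 1
step 8: 2 1 0 0 1
1 1 3 3 2
3 2 1 3 0
2 1 0 2 2
0 2 3 1 1
step 9: 2 1 0 0 1
1 1 3 3 2
3 3 1 3 0
2 1 0 2 2
0 2 3 1 1
step 10: 2 1 0 0 1
2 2 3 3 2
0 1 2 3 0
3 2 0 2 2
0 2 3 1 1
step 11: 2 1 0 0 1
2 2 3 3 2
0 2 2 3 0
3 2 0 2 2
0 2 3 1 1
step 12: 2 1 0 0 1
2 2 3 3 2
0 3 2 3 0
3 2 0 2 2
0 2 3 1 1
step 13: 2 1 0 0 1
2 3 3 3 2
1 0 3 3 0
3 3 0 2 2
0 2 3 1 1
step 14: 2 1 0 0 1
2 3 3 3 2
1 1 3 3 0
3 3 0 2 2
0 2 3 1 1
step 15: 2 1 0 0 1
2 3 3 3 2
1 2 3 3 0
3 3 0 2 2
0 2 3 1 1
step 16: 2 1 0 0 1
2 3 3 3 2
1 3 3 3 0
3 3 0 2 2
0 2 3 1 1
step 17: 2 2 1 1 1
3 1 2 1 3
3 3 2 1 1
0 1 2 3 2
1 3 3 1 1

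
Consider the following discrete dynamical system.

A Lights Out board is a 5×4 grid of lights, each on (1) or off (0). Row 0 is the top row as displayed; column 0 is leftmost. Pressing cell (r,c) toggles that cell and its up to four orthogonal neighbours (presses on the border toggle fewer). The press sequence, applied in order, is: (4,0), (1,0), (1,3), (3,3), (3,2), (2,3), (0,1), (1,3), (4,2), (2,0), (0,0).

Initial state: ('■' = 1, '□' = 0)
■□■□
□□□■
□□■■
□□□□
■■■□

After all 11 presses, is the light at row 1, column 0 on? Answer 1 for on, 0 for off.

step 0: ■□■□
□□□■
□□■■
□□□□
■■■□
step 1: ■□■□
□□□■
□□■■
■□□□
□□■□
step 2: □□■□
■■□■
■□■■
■□□□
□□■□
step 3: □□■■
■■■□
■□■□
■□□□
□□■□
step 4: □□■■
■■■□
■□■■
■□■■
□□■■
step 5: □□■■
■■■□
■□□■
■■□□
□□□■
step 6: □□■■
■■■■
■□■□
■■□■
□□□■
step 7: ■■□■
■□■■
■□■□
■■□■
□□□■
step 8: ■■□□
■□□□
■□■■
■■□■
□□□■
step 9: ■■□□
■□□□
■□■■
■■■■
□■■□
step 10: ■■□□
□□□□
□■■■
□■■■
□■■□
step 11: □□□□
■□□□
□■■■
□■■■
□■■□

1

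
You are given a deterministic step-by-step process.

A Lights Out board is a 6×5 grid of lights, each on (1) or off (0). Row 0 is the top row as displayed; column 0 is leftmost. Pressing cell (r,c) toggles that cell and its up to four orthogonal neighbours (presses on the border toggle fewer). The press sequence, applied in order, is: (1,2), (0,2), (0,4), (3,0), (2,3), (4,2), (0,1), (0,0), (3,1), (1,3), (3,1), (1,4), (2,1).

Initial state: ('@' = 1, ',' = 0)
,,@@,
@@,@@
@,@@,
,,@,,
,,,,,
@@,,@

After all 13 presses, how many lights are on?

[0] ,,@@,
@@,@@
@,@@,
,,@,,
,,,,,
@@,,@
[1] ,,,@,
@,@,@
@,,@,
,,@,,
,,,,,
@@,,@
[2] ,@@,,
@,,,@
@,,@,
,,@,,
,,,,,
@@,,@
[3] ,@@@@
@,,,,
@,,@,
,,@,,
,,,,,
@@,,@
[4] ,@@@@
@,,,,
,,,@,
@@@,,
@,,,,
@@,,@
[5] ,@@@@
@,,@,
,,@,@
@@@@,
@,,,,
@@,,@
[6] ,@@@@
@,,@,
,,@,@
@@,@,
@@@@,
@@@,@
[7] @,,@@
@@,@,
,,@,@
@@,@,
@@@@,
@@@,@
[8] ,@,@@
,@,@,
,,@,@
@@,@,
@@@@,
@@@,@
[9] ,@,@@
,@,@,
,@@,@
,,@@,
@,@@,
@@@,@
[10] ,@,,@
,@@,@
,@@@@
,,@@,
@,@@,
@@@,@
[11] ,@,,@
,@@,@
,,@@@
@@,@,
@@@@,
@@@,@
[12] ,@,,,
,@@@,
,,@@,
@@,@,
@@@@,
@@@,@
[13] ,@,,,
,,@@,
@@,@,
@,,@,
@@@@,
@@@,@

16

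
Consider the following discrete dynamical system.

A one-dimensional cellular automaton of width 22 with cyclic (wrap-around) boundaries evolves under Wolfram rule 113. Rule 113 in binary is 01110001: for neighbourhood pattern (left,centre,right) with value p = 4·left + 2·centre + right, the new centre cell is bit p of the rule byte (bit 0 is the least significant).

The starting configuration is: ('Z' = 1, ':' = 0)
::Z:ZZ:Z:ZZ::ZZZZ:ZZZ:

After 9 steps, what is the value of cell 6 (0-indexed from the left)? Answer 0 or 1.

gen 0: ::Z:ZZ:Z:ZZ::ZZZZ:ZZZ:
gen 1: Z::Z:ZZ:Z:ZZ::::ZZ::ZZ
gen 2: ZZ::Z:ZZ:Z:ZZZZ::ZZ:::
gen 3: :ZZ::Z:ZZ:Z:::ZZ::ZZZ:
gen 4: ::ZZ::Z:ZZ:ZZ::ZZ:::ZZ
gen 5: Z::ZZ::Z:ZZ:ZZ::ZZZ::Z
gen 6: ZZ::ZZ::Z:ZZ:ZZ:::ZZ::
gen 7: :ZZ::ZZ::Z:ZZ:ZZZ::ZZ:
gen 8: ::ZZ::ZZ::Z:ZZ::ZZ::ZZ
gen 9: Z::ZZ::ZZ::Z:ZZ::ZZ::Z

0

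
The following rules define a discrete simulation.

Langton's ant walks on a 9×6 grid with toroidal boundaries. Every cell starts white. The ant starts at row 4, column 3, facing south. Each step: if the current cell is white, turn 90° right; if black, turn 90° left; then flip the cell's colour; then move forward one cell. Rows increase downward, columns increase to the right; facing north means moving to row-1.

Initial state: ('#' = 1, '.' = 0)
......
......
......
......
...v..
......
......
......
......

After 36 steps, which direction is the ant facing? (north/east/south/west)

north

[0] ......
......
......
......
...v..
......
......
......
......
[1] ......
......
......
......
..<#..
......
......
......
......
[2] ......
......
......
..^...
..##..
......
......
......
......
[3] ......
......
......
..#>..
..##..
......
......
......
......
[4] ......
......
......
..##..
..#v..
......
......
......
......
[5] ......
......
......
..##..
..#.>.
......
......
......
......
[6] ......
......
......
..##..
..#.#.
....v.
......
......
......
[7] ......
......
......
..##..
..#.#.
...<#.
......
......
......
[8] ......
......
......
..##..
..#^#.
...##.
......
......
......
[9] ......
......
......
..##..
..##>.
...##.
......
......
......
[10] ......
......
......
..##^.
..##..
...##.
......
......
......
[11] ......
......
......
..###>
..##..
...##.
......
......
......
[12] ......
......
......
..####
..##.v
...##.
......
......
......
[13] ......
......
......
..####
..##<#
...##.
......
......
......
[14] ......
......
......
..##^#
..####
...##.
......
......
......
[15] ......
......
......
..#<.#
..####
...##.
......
......
......
[16] ......
......
......
..#..#
..#v##
...##.
......
......
......
[17] ......
......
......
..#..#
..#.>#
...##.
......
......
......
[18] ......
......
......
..#.^#
..#..#
...##.
......
......
......
[19] ......
......
......
..#.#>
..#..#
...##.
......
......
......
[20] ......
......
.....^
..#.#.
..#..#
...##.
......
......
......
[21] ......
......
>....#
..#.#.
..#..#
...##.
......
......
......
[22] ......
......
#....#
v.#.#.
..#..#
...##.
......
......
......
[23] ......
......
#....#
#.#.#<
..#..#
...##.
......
......
......
[24] ......
......
#....^
#.#.##
..#..#
...##.
......
......
......
[25] ......
......
#...<.
#.#.##
..#..#
...##.
......
......
......
[26] ......
....^.
#...#.
#.#.##
..#..#
...##.
......
......
......
[27] ......
....#>
#...#.
#.#.##
..#..#
...##.
......
......
......
[28] ......
....##
#...#v
#.#.##
..#..#
...##.
......
......
......
[29] ......
....##
#...<#
#.#.##
..#..#
...##.
......
......
......
[30] ......
....##
#....#
#.#.v#
..#..#
...##.
......
......
......
[31] ......
....##
#....#
#.#..>
..#..#
...##.
......
......
......
[32] ......
....##
#....^
#.#...
..#..#
...##.
......
......
......
[33] ......
....##
#...<.
#.#...
..#..#
...##.
......
......
......
[34] ......
....^#
#...#.
#.#...
..#..#
...##.
......
......
......
[35] ......
...<.#
#...#.
#.#...
..#..#
...##.
......
......
......
[36] ...^..
...#.#
#...#.
#.#...
..#..#
...##.
......
......
......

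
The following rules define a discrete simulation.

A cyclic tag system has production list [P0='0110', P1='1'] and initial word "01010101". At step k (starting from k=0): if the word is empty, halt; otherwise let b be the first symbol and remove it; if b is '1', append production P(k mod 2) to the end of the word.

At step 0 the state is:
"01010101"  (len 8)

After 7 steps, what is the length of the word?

step 0: "01010101"  (len 8)
step 1: "1010101"  (len 7)
step 2: "0101011"  (len 7)
step 3: "101011"  (len 6)
step 4: "010111"  (len 6)
step 5: "10111"  (len 5)
step 6: "01111"  (len 5)
step 7: "1111"  (len 4)

4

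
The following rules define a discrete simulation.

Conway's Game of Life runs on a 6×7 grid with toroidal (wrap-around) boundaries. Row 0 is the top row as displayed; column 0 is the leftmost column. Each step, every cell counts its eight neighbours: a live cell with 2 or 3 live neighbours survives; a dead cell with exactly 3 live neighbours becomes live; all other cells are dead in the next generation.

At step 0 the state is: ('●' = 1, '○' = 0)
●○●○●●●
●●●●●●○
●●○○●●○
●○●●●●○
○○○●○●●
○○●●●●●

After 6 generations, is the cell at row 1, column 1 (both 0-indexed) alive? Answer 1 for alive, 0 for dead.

0

[0] ●○●○●●●
●●●●●●○
●●○○●●○
●○●●●●○
○○○●○●●
○○●●●●●
[1] ○○○○○○○
○○○○○○○
○○○○○○○
●○●○○○○
●●○○○○○
○●●○○○○
[2] ○○○○○○○
○○○○○○○
○○○○○○○
●○○○○○○
●○○○○○○
●●●○○○○
[3] ○●○○○○○
○○○○○○○
○○○○○○○
○○○○○○○
●○○○○○●
●●○○○○○
[4] ●●○○○○○
○○○○○○○
○○○○○○○
○○○○○○○
●●○○○○●
○●○○○○●
[5] ●●○○○○○
○○○○○○○
○○○○○○○
●○○○○○○
○●○○○○●
○○●○○○●
[6] ●●○○○○○
○○○○○○○
○○○○○○○
●○○○○○○
○●○○○○●
○○●○○○●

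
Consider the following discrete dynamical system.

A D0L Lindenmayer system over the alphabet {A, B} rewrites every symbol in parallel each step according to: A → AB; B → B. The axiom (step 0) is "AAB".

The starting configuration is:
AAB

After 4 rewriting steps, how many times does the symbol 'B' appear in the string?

k=0  AAB
k=1  ABABB
k=2  ABBABBB
k=3  ABBBABBBB
k=4  ABBBBABBBBB

9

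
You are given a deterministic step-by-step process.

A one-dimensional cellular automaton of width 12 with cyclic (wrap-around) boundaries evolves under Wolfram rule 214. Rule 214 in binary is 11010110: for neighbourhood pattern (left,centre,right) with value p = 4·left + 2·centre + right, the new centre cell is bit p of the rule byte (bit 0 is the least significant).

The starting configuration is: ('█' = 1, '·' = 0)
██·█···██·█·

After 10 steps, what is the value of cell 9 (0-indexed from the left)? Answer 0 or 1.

t=0: ██·█···██·█·
t=1: ·█·██·█·█·█·
t=2: ██··█·█·█·██
t=3: █████·█·█··█
t=4: █████·█·███·
t=5: ·████·█··██·
t=6: █·███·███·██
t=7: █··██··██··█
t=8: ███·███·███·
t=9: ·██··██··██·
t=10: █·███·███·██

0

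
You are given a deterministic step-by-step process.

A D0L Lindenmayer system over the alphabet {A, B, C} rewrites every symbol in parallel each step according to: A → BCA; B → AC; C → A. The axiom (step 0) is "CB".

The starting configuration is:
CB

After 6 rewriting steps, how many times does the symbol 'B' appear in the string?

32

gen 0: CB
gen 1: AAC
gen 2: BCABCAA
gen 3: ACABCAACABCABCA
gen 4: BCAABCAACABCABCAABCAACABCAACABCA
gen 5: ACABCABCAACABCABCAABCAACABCAACABCABCAACABCABCAABCAACABCABCAABCAACABCA
gen 6: BCAABCAACABCAACABCABCAABCAACABCAACABCABCAACABCABCAABCAACAB…CAACABCABCAACABCABCAABCAACABCAACABCABCAACABCABCAABCAACABCA  (len 148)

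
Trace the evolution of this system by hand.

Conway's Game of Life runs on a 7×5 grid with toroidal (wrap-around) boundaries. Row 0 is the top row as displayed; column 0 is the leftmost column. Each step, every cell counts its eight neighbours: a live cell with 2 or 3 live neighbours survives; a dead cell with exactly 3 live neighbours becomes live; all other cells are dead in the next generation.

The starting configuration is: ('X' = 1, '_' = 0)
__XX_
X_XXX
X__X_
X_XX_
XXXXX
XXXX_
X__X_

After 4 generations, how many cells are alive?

0) __XX_
X_XXX
X__X_
X_XX_
XXXXX
XXXX_
X__X_
1) X____
X____
X____
_____
_____
_____
X____
2) XX__X
XX__X
_____
_____
_____
_____
_____
3) _X__X
_X__X
X____
_____
_____
_____
X____
4) _X__X
_X__X
X____
_____
_____
_____
X____

6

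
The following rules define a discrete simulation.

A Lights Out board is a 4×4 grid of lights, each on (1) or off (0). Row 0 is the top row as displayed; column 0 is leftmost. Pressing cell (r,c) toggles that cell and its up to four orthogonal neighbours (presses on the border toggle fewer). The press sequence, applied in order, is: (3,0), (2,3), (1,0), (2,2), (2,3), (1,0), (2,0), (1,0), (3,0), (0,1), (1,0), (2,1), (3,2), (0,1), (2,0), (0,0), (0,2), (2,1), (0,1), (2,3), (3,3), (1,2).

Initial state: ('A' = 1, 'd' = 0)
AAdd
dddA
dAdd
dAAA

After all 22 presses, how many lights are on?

[0] AAdd
dddA
dAdd
dAAA
[1] AAdd
dddA
AAdd
AdAA
[2] AAdd
dddd
AAAA
AdAd
[3] dAdd
AAdd
dAAA
AdAd
[4] dAdd
AAAd
dddd
Addd
[5] dAdd
AAAA
ddAA
AddA
[6] AAdd
ddAA
AdAA
AddA
[7] AAdd
AdAA
dAAA
dddA
[8] dAdd
dAAA
AAAA
dddA
[9] dAdd
dAAA
dAAA
AAdA
[10] AdAd
ddAA
dAAA
AAdA
[11] ddAd
AAAA
AAAA
AAdA
[12] ddAd
AdAA
dddA
AddA
[13] ddAd
AdAA
ddAA
AAAd
[14] AAdd
AAAA
ddAA
AAAd
[15] AAdd
dAAA
AAAA
dAAd
[16] dddd
AAAA
AAAA
dAAd
[17] dAAA
AAdA
AAAA
dAAd
[18] dAAA
AddA
dddA
ddAd
[19] AddA
AAdA
dddA
ddAd
[20] AddA
AAdd
ddAd
ddAA
[21] AddA
AAdd
ddAA
dddd
[22] AdAA
AdAA
dddA
dddd

7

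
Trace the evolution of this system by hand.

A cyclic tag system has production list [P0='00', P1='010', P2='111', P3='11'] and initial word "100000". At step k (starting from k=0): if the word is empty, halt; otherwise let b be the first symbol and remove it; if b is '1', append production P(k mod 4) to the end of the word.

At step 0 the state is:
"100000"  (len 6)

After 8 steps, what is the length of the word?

k=0  "100000"  (len 6)
k=1  "0000000"  (len 7)
k=2  "000000"  (len 6)
k=3  "00000"  (len 5)
k=4  "0000"  (len 4)
k=5  "000"  (len 3)
k=6  "00"  (len 2)
k=7  "0"  (len 1)
k=8  (halted — word empty)

0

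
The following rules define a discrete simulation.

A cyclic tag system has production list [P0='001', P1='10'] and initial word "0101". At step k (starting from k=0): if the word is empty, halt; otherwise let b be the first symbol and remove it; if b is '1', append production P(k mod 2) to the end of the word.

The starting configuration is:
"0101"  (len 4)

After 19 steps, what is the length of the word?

5

t=0: "0101"  (len 4)
t=1: "101"  (len 3)
t=2: "0110"  (len 4)
t=3: "110"  (len 3)
t=4: "1010"  (len 4)
t=5: "010001"  (len 6)
t=6: "10001"  (len 5)
t=7: "0001001"  (len 7)
t=8: "001001"  (len 6)
t=9: "01001"  (len 5)
t=10: "1001"  (len 4)
t=11: "001001"  (len 6)
t=12: "01001"  (len 5)
t=13: "1001"  (len 4)
t=14: "00110"  (len 5)
t=15: "0110"  (len 4)
t=16: "110"  (len 3)
t=17: "10001"  (len 5)
t=18: "000110"  (len 6)
t=19: "00110"  (len 5)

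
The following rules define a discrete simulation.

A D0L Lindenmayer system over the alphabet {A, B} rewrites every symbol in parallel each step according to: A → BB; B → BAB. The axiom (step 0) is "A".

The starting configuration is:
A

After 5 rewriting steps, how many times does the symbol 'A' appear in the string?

t=0: A
t=1: BB
t=2: BABBAB
t=3: BABBBBABBABBBBAB
t=4: BABBBBABBABBABBABBBBABBABBBBABBABBABBABBBBAB
t=5: BABBBBABBABBABBABBBBABBABBBBABBABBBBABBABBBBABBABBABBABBBBABBABBBBABBABBABBABBBBABBABBBBABBABBBBABBABBBBABBABBABBABBBBAB

32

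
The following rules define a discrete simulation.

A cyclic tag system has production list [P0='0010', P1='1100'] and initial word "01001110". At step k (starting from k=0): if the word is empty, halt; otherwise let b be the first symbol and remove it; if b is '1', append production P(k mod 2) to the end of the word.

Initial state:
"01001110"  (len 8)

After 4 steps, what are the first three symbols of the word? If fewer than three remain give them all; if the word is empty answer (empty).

111

step 0: "01001110"  (len 8)
step 1: "1001110"  (len 7)
step 2: "0011101100"  (len 10)
step 3: "011101100"  (len 9)
step 4: "11101100"  (len 8)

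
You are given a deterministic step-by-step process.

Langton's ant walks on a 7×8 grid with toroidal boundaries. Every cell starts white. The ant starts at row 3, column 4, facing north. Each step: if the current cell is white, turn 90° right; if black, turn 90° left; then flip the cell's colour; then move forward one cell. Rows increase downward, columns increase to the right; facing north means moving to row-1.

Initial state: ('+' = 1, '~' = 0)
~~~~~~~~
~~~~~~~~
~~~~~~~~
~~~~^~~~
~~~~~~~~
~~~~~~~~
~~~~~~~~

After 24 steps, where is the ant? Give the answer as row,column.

5,2

step 0: ~~~~~~~~
~~~~~~~~
~~~~~~~~
~~~~^~~~
~~~~~~~~
~~~~~~~~
~~~~~~~~
step 1: ~~~~~~~~
~~~~~~~~
~~~~~~~~
~~~~+>~~
~~~~~~~~
~~~~~~~~
~~~~~~~~
step 2: ~~~~~~~~
~~~~~~~~
~~~~~~~~
~~~~++~~
~~~~~v~~
~~~~~~~~
~~~~~~~~
step 3: ~~~~~~~~
~~~~~~~~
~~~~~~~~
~~~~++~~
~~~~<+~~
~~~~~~~~
~~~~~~~~
step 4: ~~~~~~~~
~~~~~~~~
~~~~~~~~
~~~~^+~~
~~~~++~~
~~~~~~~~
~~~~~~~~
step 5: ~~~~~~~~
~~~~~~~~
~~~~~~~~
~~~<~+~~
~~~~++~~
~~~~~~~~
~~~~~~~~
step 6: ~~~~~~~~
~~~~~~~~
~~~^~~~~
~~~+~+~~
~~~~++~~
~~~~~~~~
~~~~~~~~
step 7: ~~~~~~~~
~~~~~~~~
~~~+>~~~
~~~+~+~~
~~~~++~~
~~~~~~~~
~~~~~~~~
step 8: ~~~~~~~~
~~~~~~~~
~~~++~~~
~~~+v+~~
~~~~++~~
~~~~~~~~
~~~~~~~~
step 9: ~~~~~~~~
~~~~~~~~
~~~++~~~
~~~<++~~
~~~~++~~
~~~~~~~~
~~~~~~~~
step 10: ~~~~~~~~
~~~~~~~~
~~~++~~~
~~~~++~~
~~~v++~~
~~~~~~~~
~~~~~~~~
step 11: ~~~~~~~~
~~~~~~~~
~~~++~~~
~~~~++~~
~~<+++~~
~~~~~~~~
~~~~~~~~
step 12: ~~~~~~~~
~~~~~~~~
~~~++~~~
~~^~++~~
~~++++~~
~~~~~~~~
~~~~~~~~
step 13: ~~~~~~~~
~~~~~~~~
~~~++~~~
~~+>++~~
~~++++~~
~~~~~~~~
~~~~~~~~
step 14: ~~~~~~~~
~~~~~~~~
~~~++~~~
~~++++~~
~~+v++~~
~~~~~~~~
~~~~~~~~
step 15: ~~~~~~~~
~~~~~~~~
~~~++~~~
~~++++~~
~~+~>+~~
~~~~~~~~
~~~~~~~~
step 16: ~~~~~~~~
~~~~~~~~
~~~++~~~
~~++^+~~
~~+~~+~~
~~~~~~~~
~~~~~~~~
step 17: ~~~~~~~~
~~~~~~~~
~~~++~~~
~~+<~+~~
~~+~~+~~
~~~~~~~~
~~~~~~~~
step 18: ~~~~~~~~
~~~~~~~~
~~~++~~~
~~+~~+~~
~~+v~+~~
~~~~~~~~
~~~~~~~~
step 19: ~~~~~~~~
~~~~~~~~
~~~++~~~
~~+~~+~~
~~<+~+~~
~~~~~~~~
~~~~~~~~
step 20: ~~~~~~~~
~~~~~~~~
~~~++~~~
~~+~~+~~
~~~+~+~~
~~v~~~~~
~~~~~~~~
step 21: ~~~~~~~~
~~~~~~~~
~~~++~~~
~~+~~+~~
~~~+~+~~
~<+~~~~~
~~~~~~~~
step 22: ~~~~~~~~
~~~~~~~~
~~~++~~~
~~+~~+~~
~^~+~+~~
~++~~~~~
~~~~~~~~
step 23: ~~~~~~~~
~~~~~~~~
~~~++~~~
~~+~~+~~
~+>+~+~~
~++~~~~~
~~~~~~~~
step 24: ~~~~~~~~
~~~~~~~~
~~~++~~~
~~+~~+~~
~+++~+~~
~+v~~~~~
~~~~~~~~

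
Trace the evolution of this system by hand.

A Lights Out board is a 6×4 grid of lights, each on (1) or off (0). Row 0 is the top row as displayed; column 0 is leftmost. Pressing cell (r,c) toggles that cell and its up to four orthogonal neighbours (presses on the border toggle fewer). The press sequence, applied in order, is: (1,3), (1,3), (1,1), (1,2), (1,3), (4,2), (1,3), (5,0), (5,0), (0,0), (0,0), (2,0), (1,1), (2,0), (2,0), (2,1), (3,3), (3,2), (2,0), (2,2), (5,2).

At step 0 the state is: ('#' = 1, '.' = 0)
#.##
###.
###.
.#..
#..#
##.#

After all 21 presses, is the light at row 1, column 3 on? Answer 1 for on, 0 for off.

1

[0] #.##
###.
###.
.#..
#..#
##.#
[1] #.#.
##.#
####
.#..
#..#
##.#
[2] #.##
###.
###.
.#..
#..#
##.#
[3] ####
....
#.#.
.#..
#..#
##.#
[4] ##.#
.###
#...
.#..
#..#
##.#
[5] ##..
.#..
#..#
.#..
#..#
##.#
[6] ##..
.#..
#..#
.##.
###.
####
[7] ##.#
.###
#...
.##.
###.
####
[8] ##.#
.###
#...
.##.
.##.
..##
[9] ##.#
.###
#...
.##.
###.
####
[10] ...#
####
#...
.##.
###.
####
[11] ##.#
.###
#...
.##.
###.
####
[12] ##.#
####
.#..
###.
###.
####
[13] #..#
...#
....
###.
###.
####
[14] #..#
#..#
##..
.##.
###.
####
[15] #..#
...#
....
###.
###.
####
[16] #..#
.#.#
###.
#.#.
###.
####
[17] #..#
.#.#
####
#..#
####
####
[18] #..#
.#.#
##.#
###.
##.#
####
[19] #..#
##.#
...#
.##.
##.#
####
[20] #..#
####
.##.
.#..
##.#
####
[21] #..#
####
.##.
.#..
####
#...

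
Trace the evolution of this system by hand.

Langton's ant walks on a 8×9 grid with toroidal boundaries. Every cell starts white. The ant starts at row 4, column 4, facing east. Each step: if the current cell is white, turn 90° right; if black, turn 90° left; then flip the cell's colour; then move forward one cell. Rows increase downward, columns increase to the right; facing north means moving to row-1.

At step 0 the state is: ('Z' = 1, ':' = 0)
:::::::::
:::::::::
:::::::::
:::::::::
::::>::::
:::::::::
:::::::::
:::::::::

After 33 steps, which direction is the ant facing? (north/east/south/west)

gen 0: :::::::::
:::::::::
:::::::::
:::::::::
::::>::::
:::::::::
:::::::::
:::::::::
gen 1: :::::::::
:::::::::
:::::::::
:::::::::
::::Z::::
::::v::::
:::::::::
:::::::::
gen 2: :::::::::
:::::::::
:::::::::
:::::::::
::::Z::::
:::<Z::::
:::::::::
:::::::::
gen 3: :::::::::
:::::::::
:::::::::
:::::::::
:::^Z::::
:::ZZ::::
:::::::::
:::::::::
gen 4: :::::::::
:::::::::
:::::::::
:::::::::
:::Z>::::
:::ZZ::::
:::::::::
:::::::::
gen 5: :::::::::
:::::::::
:::::::::
::::^::::
:::Z:::::
:::ZZ::::
:::::::::
:::::::::
gen 6: :::::::::
:::::::::
:::::::::
::::Z>:::
:::Z:::::
:::ZZ::::
:::::::::
:::::::::
gen 7: :::::::::
:::::::::
:::::::::
::::ZZ:::
:::Z:v:::
:::ZZ::::
:::::::::
:::::::::
gen 8: :::::::::
:::::::::
:::::::::
::::ZZ:::
:::Z<Z:::
:::ZZ::::
:::::::::
:::::::::
gen 9: :::::::::
:::::::::
:::::::::
::::^Z:::
:::ZZZ:::
:::ZZ::::
:::::::::
:::::::::
gen 10: :::::::::
:::::::::
:::::::::
:::<:Z:::
:::ZZZ:::
:::ZZ::::
:::::::::
:::::::::
gen 11: :::::::::
:::::::::
:::^:::::
:::Z:Z:::
:::ZZZ:::
:::ZZ::::
:::::::::
:::::::::
gen 12: :::::::::
:::::::::
:::Z>::::
:::Z:Z:::
:::ZZZ:::
:::ZZ::::
:::::::::
:::::::::
gen 13: :::::::::
:::::::::
:::ZZ::::
:::ZvZ:::
:::ZZZ:::
:::ZZ::::
:::::::::
:::::::::
gen 14: :::::::::
:::::::::
:::ZZ::::
:::<ZZ:::
:::ZZZ:::
:::ZZ::::
:::::::::
:::::::::
gen 15: :::::::::
:::::::::
:::ZZ::::
::::ZZ:::
:::vZZ:::
:::ZZ::::
:::::::::
:::::::::
gen 16: :::::::::
:::::::::
:::ZZ::::
::::ZZ:::
::::>Z:::
:::ZZ::::
:::::::::
:::::::::
gen 17: :::::::::
:::::::::
:::ZZ::::
::::^Z:::
:::::Z:::
:::ZZ::::
:::::::::
:::::::::
gen 18: :::::::::
:::::::::
:::ZZ::::
:::<:Z:::
:::::Z:::
:::ZZ::::
:::::::::
:::::::::
gen 19: :::::::::
:::::::::
:::^Z::::
:::Z:Z:::
:::::Z:::
:::ZZ::::
:::::::::
:::::::::
gen 20: :::::::::
:::::::::
::<:Z::::
:::Z:Z:::
:::::Z:::
:::ZZ::::
:::::::::
:::::::::
gen 21: :::::::::
::^::::::
::Z:Z::::
:::Z:Z:::
:::::Z:::
:::ZZ::::
:::::::::
:::::::::
gen 22: :::::::::
::Z>:::::
::Z:Z::::
:::Z:Z:::
:::::Z:::
:::ZZ::::
:::::::::
:::::::::
gen 23: :::::::::
::ZZ:::::
::ZvZ::::
:::Z:Z:::
:::::Z:::
:::ZZ::::
:::::::::
:::::::::
gen 24: :::::::::
::ZZ:::::
::<ZZ::::
:::Z:Z:::
:::::Z:::
:::ZZ::::
:::::::::
:::::::::
gen 25: :::::::::
::ZZ:::::
:::ZZ::::
::vZ:Z:::
:::::Z:::
:::ZZ::::
:::::::::
:::::::::
gen 26: :::::::::
::ZZ:::::
:::ZZ::::
:<ZZ:Z:::
:::::Z:::
:::ZZ::::
:::::::::
:::::::::
gen 27: :::::::::
::ZZ:::::
:^:ZZ::::
:ZZZ:Z:::
:::::Z:::
:::ZZ::::
:::::::::
:::::::::
gen 28: :::::::::
::ZZ:::::
:Z>ZZ::::
:ZZZ:Z:::
:::::Z:::
:::ZZ::::
:::::::::
:::::::::
gen 29: :::::::::
::ZZ:::::
:ZZZZ::::
:ZvZ:Z:::
:::::Z:::
:::ZZ::::
:::::::::
:::::::::
gen 30: :::::::::
::ZZ:::::
:ZZZZ::::
:Z:>:Z:::
:::::Z:::
:::ZZ::::
:::::::::
:::::::::
gen 31: :::::::::
::ZZ:::::
:ZZ^Z::::
:Z:::Z:::
:::::Z:::
:::ZZ::::
:::::::::
:::::::::
gen 32: :::::::::
::ZZ:::::
:Z<:Z::::
:Z:::Z:::
:::::Z:::
:::ZZ::::
:::::::::
:::::::::
gen 33: :::::::::
::ZZ:::::
:Z::Z::::
:Zv::Z:::
:::::Z:::
:::ZZ::::
:::::::::
:::::::::

south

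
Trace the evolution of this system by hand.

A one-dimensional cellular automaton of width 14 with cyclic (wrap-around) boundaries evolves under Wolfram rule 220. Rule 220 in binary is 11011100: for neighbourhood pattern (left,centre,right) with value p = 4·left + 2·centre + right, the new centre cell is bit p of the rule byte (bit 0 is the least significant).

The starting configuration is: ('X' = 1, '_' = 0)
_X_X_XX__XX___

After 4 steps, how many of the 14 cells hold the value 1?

10

gen 0: _X_X_XX__XX___
gen 1: _X_X_XXX_XXX__
gen 2: _X_X_XXX_XXXX_
gen 3: _X_X_XXX_XXXXX
gen 4: _X_X_XXX_XXXXX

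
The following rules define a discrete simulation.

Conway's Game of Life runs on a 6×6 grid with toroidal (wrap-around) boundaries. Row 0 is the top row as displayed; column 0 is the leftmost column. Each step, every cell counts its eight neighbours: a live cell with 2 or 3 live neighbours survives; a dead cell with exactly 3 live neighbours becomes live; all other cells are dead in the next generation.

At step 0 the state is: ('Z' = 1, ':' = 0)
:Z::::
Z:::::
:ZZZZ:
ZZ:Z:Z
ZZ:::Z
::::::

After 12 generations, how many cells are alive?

10

gen 0: :Z::::
Z:::::
:ZZZZ:
ZZ:Z:Z
ZZ:::Z
::::::
gen 1: ::::::
Z::Z::
:::ZZ:
:::Z::
:ZZ:ZZ
:Z::::
gen 2: ::::::
:::ZZ:
::ZZZ:
:::::Z
ZZZZZ:
ZZZ:::
gen 3: :ZZZ::
::Z:Z:
::Z::Z
Z::::Z
:::ZZ:
Z::::Z
gen 4: ZZZZZZ
::::Z:
ZZ:ZZZ
Z::Z:Z
::::Z:
ZZ:::Z
gen 5: ::ZZ::
::::::
:ZZZ::
:ZZZ::
:Z::Z:
::::::
gen 6: ::::::
:Z::::
:Z:Z::
Z:::Z:
:Z:Z::
::ZZ::
gen 7: ::Z:::
::Z:::
ZZZ:::
ZZ:ZZ:
:Z:ZZ:
::ZZ::
gen 8: :ZZ:::
::ZZ::
Z::::Z
::::Z:
ZZ:::Z
:Z::Z:
gen 9: :Z::::
Z:ZZ::
:::ZZZ
:Z::Z:
ZZ::ZZ
:::::Z
gen 10: ZZZ:::
ZZZZ:Z
ZZ:::Z
:ZZ:::
:Z::Z:
:Z::ZZ
gen 11: ::::::
:::ZZ:
:::ZZZ
::Z::Z
:Z:ZZZ
:::ZZZ
gen 12: :::::Z
:::Z:Z
::Z::Z
::Z:::
::::::
Z:ZZ:Z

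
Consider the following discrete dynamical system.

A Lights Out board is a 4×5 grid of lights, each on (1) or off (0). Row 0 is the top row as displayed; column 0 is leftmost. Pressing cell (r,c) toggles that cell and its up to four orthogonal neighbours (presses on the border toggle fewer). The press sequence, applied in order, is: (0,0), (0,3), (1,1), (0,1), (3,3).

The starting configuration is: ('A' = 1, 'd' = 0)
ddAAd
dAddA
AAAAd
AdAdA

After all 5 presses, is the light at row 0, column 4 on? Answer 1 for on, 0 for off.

t=0: ddAAd
dAddA
AAAAd
AdAdA
t=1: AAAAd
AAddA
AAAAd
AdAdA
t=2: AAddA
AAdAA
AAAAd
AdAdA
t=3: AdddA
ddAAA
AdAAd
AdAdA
t=4: dAAdA
dAAAA
AdAAd
AdAdA
t=5: dAAdA
dAAAA
AdAdd
AddAd

1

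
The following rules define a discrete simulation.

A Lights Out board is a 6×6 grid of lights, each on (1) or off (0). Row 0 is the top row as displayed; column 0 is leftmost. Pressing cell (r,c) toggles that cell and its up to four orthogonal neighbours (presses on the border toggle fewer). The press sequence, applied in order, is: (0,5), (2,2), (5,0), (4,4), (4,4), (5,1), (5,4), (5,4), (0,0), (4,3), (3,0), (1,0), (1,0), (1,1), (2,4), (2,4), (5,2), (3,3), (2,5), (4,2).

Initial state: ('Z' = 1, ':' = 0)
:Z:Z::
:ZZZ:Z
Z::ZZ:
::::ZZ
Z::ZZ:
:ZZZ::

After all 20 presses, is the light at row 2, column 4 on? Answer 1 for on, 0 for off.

0

[0] :Z:Z::
:ZZZ:Z
Z::ZZ:
::::ZZ
Z::ZZ:
:ZZZ::
[1] :Z:ZZZ
:ZZZ::
Z::ZZ:
::::ZZ
Z::ZZ:
:ZZZ::
[2] :Z:ZZZ
:Z:Z::
ZZZ:Z:
::Z:ZZ
Z::ZZ:
:ZZZ::
[3] :Z:ZZZ
:Z:Z::
ZZZ:Z:
::Z:ZZ
:::ZZ:
Z:ZZ::
[4] :Z:ZZZ
:Z:Z::
ZZZ:Z:
::Z::Z
:::::Z
Z:ZZZ:
[5] :Z:ZZZ
:Z:Z::
ZZZ:Z:
::Z:ZZ
:::ZZ:
Z:ZZ::
[6] :Z:ZZZ
:Z:Z::
ZZZ:Z:
::Z:ZZ
:Z:ZZ:
:Z:Z::
[7] :Z:ZZZ
:Z:Z::
ZZZ:Z:
::Z:ZZ
:Z:Z::
:Z::ZZ
[8] :Z:ZZZ
:Z:Z::
ZZZ:Z:
::Z:ZZ
:Z:ZZ:
:Z:Z::
[9] Z::ZZZ
ZZ:Z::
ZZZ:Z:
::Z:ZZ
:Z:ZZ:
:Z:Z::
[10] Z::ZZZ
ZZ:Z::
ZZZ:Z:
::ZZZZ
:ZZ:::
:Z::::
[11] Z::ZZZ
ZZ:Z::
:ZZ:Z:
ZZZZZZ
ZZZ:::
:Z::::
[12] :::ZZZ
:::Z::
ZZZ:Z:
ZZZZZZ
ZZZ:::
:Z::::
[13] Z::ZZZ
ZZ:Z::
:ZZ:Z:
ZZZZZZ
ZZZ:::
:Z::::
[14] ZZ:ZZZ
::ZZ::
::Z:Z:
ZZZZZZ
ZZZ:::
:Z::::
[15] ZZ:ZZZ
::ZZZ:
::ZZ:Z
ZZZZ:Z
ZZZ:::
:Z::::
[16] ZZ:ZZZ
::ZZ::
::Z:Z:
ZZZZZZ
ZZZ:::
:Z::::
[17] ZZ:ZZZ
::ZZ::
::Z:Z:
ZZZZZZ
ZZ::::
::ZZ::
[18] ZZ:ZZZ
::ZZ::
::ZZZ:
ZZ:::Z
ZZ:Z::
::ZZ::
[19] ZZ:ZZZ
::ZZ:Z
::ZZ:Z
ZZ::::
ZZ:Z::
::ZZ::
[20] ZZ:ZZZ
::ZZ:Z
::ZZ:Z
ZZZ:::
Z:Z:::
:::Z::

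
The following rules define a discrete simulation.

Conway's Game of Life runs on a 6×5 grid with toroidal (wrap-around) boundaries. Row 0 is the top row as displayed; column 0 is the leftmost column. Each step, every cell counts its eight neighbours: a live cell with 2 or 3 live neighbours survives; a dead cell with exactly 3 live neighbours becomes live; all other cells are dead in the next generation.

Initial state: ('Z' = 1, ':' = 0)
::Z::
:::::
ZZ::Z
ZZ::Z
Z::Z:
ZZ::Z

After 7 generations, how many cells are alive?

6

k=0  ::Z::
:::::
ZZ::Z
ZZ::Z
Z::Z:
ZZ::Z
k=1  ZZ:::
ZZ:::
:Z::Z
::ZZ:
::ZZ:
ZZZZZ
k=2  :::Z:
::Z:Z
:Z:ZZ
:Z::Z
Z::::
:::::
k=3  :::Z:
Z:Z:Z
:Z::Z
:ZZZZ
Z::::
:::::
k=4  :::ZZ
ZZZ:Z
:::::
:ZZZZ
ZZZZZ
:::::
k=5  :ZZZZ
ZZZ:Z
:::::
:::::
:::::
:Z:::
k=6  ::::Z
::::Z
ZZ:::
:::::
:::::
ZZ:Z:
k=7  :::ZZ
::::Z
Z::::
:::::
:::::
Z:::Z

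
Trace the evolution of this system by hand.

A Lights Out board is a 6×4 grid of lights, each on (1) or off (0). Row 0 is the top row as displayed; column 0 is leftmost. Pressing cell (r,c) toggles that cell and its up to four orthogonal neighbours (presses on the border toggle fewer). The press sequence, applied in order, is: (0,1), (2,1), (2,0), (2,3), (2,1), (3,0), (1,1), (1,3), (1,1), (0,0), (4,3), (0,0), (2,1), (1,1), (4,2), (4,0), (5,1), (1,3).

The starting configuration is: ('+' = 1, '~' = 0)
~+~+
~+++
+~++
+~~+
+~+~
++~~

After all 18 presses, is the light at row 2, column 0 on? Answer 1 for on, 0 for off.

k=0  ~+~+
~+++
+~++
+~~+
+~+~
++~~
k=1  +~++
~~++
+~++
+~~+
+~+~
++~~
k=2  +~++
~+++
~+~+
++~+
+~+~
++~~
k=3  +~++
++++
+~~+
~+~+
+~+~
++~~
k=4  +~++
+++~
+~+~
~+~~
+~+~
++~~
k=5  +~++
+~+~
~+~~
~~~~
+~+~
++~~
k=6  +~++
+~+~
++~~
++~~
~~+~
++~~
k=7  ++++
~+~~
+~~~
++~~
~~+~
++~~
k=8  +++~
~+++
+~~+
++~~
~~+~
++~~
k=9  +~+~
+~~+
++~+
++~~
~~+~
++~~
k=10  ~++~
~~~+
++~+
++~~
~~+~
++~~
k=11  ~++~
~~~+
++~+
++~+
~~~+
++~+
k=12  +~+~
+~~+
++~+
++~+
~~~+
++~+
k=13  +~+~
++~+
~~++
+~~+
~~~+
++~+
k=14  +++~
~~++
~+++
+~~+
~~~+
++~+
k=15  +++~
~~++
~+++
+~++
~++~
++++
k=16  +++~
~~++
~+++
~~++
+~+~
~+++
k=17  +++~
~~++
~+++
~~++
+++~
+~~+
k=18  ++++
~~~~
~++~
~~++
+++~
+~~+

0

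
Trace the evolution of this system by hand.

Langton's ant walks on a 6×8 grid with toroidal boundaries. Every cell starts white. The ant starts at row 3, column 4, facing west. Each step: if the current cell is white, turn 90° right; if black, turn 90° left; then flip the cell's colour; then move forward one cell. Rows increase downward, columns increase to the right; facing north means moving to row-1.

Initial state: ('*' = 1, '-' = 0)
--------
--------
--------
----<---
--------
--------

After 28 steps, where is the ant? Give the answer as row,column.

5,6

0) --------
--------
--------
----<---
--------
--------
1) --------
--------
----^---
----*---
--------
--------
2) --------
--------
----*>--
----*---
--------
--------
3) --------
--------
----**--
----*v--
--------
--------
4) --------
--------
----**--
----<*--
--------
--------
5) --------
--------
----**--
-----*--
----v---
--------
6) --------
--------
----**--
-----*--
---<*---
--------
7) --------
--------
----**--
---^-*--
---**---
--------
8) --------
--------
----**--
---*>*--
---**---
--------
9) --------
--------
----**--
---***--
---*v---
--------
10) --------
--------
----**--
---***--
---*->--
--------
11) --------
--------
----**--
---***--
---*-*--
-----v--
12) --------
--------
----**--
---***--
---*-*--
----<*--
13) --------
--------
----**--
---***--
---*^*--
----**--
14) --------
--------
----**--
---***--
---**>--
----**--
15) --------
--------
----**--
---**^--
---**---
----**--
16) --------
--------
----**--
---*<---
---**---
----**--
17) --------
--------
----**--
---*----
---*v---
----**--
18) --------
--------
----**--
---*----
---*->--
----**--
19) --------
--------
----**--
---*----
---*-*--
----*v--
20) --------
--------
----**--
---*----
---*-*--
----*->-
21) ------v-
--------
----**--
---*----
---*-*--
----*-*-
22) -----<*-
--------
----**--
---*----
---*-*--
----*-*-
23) -----**-
--------
----**--
---*----
---*-*--
----*^*-
24) -----**-
--------
----**--
---*----
---*-*--
----**>-
25) -----**-
--------
----**--
---*----
---*-*^-
----**--
26) -----**-
--------
----**--
---*----
---*-**>
----**--
27) -----**-
--------
----**--
---*----
---*-***
----**-v
28) -----**-
--------
----**--
---*----
---*-***
----**<*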